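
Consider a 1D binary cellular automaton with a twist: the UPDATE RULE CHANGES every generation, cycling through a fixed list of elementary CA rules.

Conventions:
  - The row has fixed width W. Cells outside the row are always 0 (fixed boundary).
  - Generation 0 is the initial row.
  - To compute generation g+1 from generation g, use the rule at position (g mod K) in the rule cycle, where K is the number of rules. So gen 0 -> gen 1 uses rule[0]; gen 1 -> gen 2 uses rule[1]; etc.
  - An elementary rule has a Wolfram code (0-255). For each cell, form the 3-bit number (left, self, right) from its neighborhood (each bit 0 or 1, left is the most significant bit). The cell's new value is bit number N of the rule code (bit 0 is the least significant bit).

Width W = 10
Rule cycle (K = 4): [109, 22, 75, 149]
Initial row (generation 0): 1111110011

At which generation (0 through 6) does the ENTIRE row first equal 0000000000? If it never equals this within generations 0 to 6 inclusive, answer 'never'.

Answer: 6

Derivation:
Gen 0: 1111110011
Gen 1 (rule 109): 1000010011
Gen 2 (rule 22): 1100111100
Gen 3 (rule 75): 1101100101
Gen 4 (rule 149): 0000010101
Gen 5 (rule 109): 1111011111
Gen 6 (rule 22): 0000000000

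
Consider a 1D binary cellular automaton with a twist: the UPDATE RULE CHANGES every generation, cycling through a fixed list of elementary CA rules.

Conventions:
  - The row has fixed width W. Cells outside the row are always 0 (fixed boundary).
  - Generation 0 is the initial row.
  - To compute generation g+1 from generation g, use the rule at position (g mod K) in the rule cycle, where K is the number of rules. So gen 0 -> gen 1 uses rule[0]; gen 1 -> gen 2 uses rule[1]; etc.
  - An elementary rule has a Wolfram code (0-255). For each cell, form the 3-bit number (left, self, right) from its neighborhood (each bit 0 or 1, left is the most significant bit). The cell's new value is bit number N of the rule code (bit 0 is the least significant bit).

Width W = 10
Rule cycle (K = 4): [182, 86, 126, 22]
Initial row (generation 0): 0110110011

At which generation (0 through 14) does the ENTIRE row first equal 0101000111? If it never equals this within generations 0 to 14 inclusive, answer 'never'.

Answer: never

Derivation:
Gen 0: 0110110011
Gen 1 (rule 182): 1001001100
Gen 2 (rule 86): 1111110110
Gen 3 (rule 126): 1000011111
Gen 4 (rule 22): 1100100000
Gen 5 (rule 182): 0011110000
Gen 6 (rule 86): 0100011000
Gen 7 (rule 126): 1110111100
Gen 8 (rule 22): 0000000010
Gen 9 (rule 182): 0000000111
Gen 10 (rule 86): 0000001001
Gen 11 (rule 126): 0000011111
Gen 12 (rule 22): 0000100000
Gen 13 (rule 182): 0001110000
Gen 14 (rule 86): 0010011000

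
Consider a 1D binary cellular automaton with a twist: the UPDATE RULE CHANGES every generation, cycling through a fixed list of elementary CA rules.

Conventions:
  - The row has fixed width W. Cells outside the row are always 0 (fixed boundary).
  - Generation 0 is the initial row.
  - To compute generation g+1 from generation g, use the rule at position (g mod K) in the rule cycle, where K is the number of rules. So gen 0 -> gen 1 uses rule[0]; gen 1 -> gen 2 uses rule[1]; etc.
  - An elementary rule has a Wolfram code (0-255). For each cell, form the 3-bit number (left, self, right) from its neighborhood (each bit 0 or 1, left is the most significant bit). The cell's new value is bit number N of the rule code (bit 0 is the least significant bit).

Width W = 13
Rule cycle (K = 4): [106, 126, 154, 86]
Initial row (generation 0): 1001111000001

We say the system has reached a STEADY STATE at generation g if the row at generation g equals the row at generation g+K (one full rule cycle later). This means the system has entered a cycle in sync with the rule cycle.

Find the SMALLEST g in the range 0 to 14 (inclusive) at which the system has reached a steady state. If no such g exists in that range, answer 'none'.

Gen 0: 1001111000001
Gen 1 (rule 106): 0011001000010
Gen 2 (rule 126): 0111111100111
Gen 3 (rule 154): 1111111011110
Gen 4 (rule 86): 0000001000011
Gen 5 (rule 106): 0000010000111
Gen 6 (rule 126): 0000111001101
Gen 7 (rule 154): 0001110111000
Gen 8 (rule 86): 0010010001100
Gen 9 (rule 106): 0100100011100
Gen 10 (rule 126): 1111110110110
Gen 11 (rule 154): 1111100100101
Gen 12 (rule 86): 0000111111101
Gen 13 (rule 106): 0001100000110
Gen 14 (rule 126): 0011110001111
Gen 15 (rule 154): 0111101011110
Gen 16 (rule 86): 1000101000011
Gen 17 (rule 106): 0001010000111
Gen 18 (rule 126): 0011111001101

Answer: none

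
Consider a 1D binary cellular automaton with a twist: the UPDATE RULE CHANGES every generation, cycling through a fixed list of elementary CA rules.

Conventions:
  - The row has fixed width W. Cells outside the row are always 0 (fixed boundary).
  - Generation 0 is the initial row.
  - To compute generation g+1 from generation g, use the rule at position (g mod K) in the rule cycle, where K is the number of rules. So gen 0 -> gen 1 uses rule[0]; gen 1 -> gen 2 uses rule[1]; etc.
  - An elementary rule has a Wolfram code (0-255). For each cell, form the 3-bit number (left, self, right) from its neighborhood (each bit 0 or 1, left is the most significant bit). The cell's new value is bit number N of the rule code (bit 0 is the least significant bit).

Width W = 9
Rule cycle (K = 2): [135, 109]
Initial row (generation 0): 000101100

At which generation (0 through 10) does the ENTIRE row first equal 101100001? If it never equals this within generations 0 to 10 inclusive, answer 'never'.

Gen 0: 000101100
Gen 1 (rule 135): 111100001
Gen 2 (rule 109): 100101101
Gen 3 (rule 135): 101100001
Gen 4 (rule 109): 111101101
Gen 5 (rule 135): 011000001
Gen 6 (rule 109): 011011101
Gen 7 (rule 135): 100001001
Gen 8 (rule 109): 101101001
Gen 9 (rule 135): 100001011
Gen 10 (rule 109): 101101111

Answer: 3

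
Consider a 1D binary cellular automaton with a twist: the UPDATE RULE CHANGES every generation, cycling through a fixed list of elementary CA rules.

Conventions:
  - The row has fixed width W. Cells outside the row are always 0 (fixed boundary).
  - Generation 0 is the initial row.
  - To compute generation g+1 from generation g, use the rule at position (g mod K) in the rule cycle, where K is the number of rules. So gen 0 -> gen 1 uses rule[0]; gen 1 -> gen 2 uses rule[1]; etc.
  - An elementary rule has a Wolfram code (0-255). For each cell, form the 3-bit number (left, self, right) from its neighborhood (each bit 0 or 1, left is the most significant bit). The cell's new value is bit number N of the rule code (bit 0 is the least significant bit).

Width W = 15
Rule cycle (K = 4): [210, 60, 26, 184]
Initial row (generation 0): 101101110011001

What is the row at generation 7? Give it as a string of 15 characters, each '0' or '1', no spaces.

Answer: 110111000000101

Derivation:
Gen 0: 101101110011001
Gen 1 (rule 210): 000100111101110
Gen 2 (rule 60): 000110100011001
Gen 3 (rule 26): 001100010110110
Gen 4 (rule 184): 001010001101101
Gen 5 (rule 210): 010001010100100
Gen 6 (rule 60): 011001111110110
Gen 7 (rule 26): 110111000000101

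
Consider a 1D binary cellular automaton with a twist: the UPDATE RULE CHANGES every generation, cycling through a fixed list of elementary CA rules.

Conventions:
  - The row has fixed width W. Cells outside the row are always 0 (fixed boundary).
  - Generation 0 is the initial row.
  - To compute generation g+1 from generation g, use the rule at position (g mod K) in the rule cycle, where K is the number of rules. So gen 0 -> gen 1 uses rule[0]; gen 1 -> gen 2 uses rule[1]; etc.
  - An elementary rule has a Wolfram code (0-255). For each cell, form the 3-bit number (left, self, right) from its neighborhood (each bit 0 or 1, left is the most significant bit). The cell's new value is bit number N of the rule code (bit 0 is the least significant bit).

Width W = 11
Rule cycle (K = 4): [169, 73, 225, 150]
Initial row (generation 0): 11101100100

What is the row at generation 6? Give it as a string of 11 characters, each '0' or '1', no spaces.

Answer: 10100000101

Derivation:
Gen 0: 11101100100
Gen 1 (rule 169): 11011000001
Gen 2 (rule 73): 11011011100
Gen 3 (rule 225): 01101101101
Gen 4 (rule 150): 10000000001
Gen 5 (rule 169): 00111111100
Gen 6 (rule 73): 10100000101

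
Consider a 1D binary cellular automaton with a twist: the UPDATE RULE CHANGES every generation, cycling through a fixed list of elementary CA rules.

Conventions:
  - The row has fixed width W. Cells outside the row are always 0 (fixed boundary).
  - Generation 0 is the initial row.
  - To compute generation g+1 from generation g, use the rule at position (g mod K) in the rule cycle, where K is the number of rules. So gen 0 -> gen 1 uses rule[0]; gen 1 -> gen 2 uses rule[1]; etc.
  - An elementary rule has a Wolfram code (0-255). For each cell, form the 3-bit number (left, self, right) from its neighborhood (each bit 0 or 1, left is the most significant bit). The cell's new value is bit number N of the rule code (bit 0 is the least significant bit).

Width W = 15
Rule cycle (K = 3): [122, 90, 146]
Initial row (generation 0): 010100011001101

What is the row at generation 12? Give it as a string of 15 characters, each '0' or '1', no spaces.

Answer: 001011011001101

Derivation:
Gen 0: 010100011001101
Gen 1 (rule 122): 101010111111110
Gen 2 (rule 90): 000000100000011
Gen 3 (rule 146): 000001010000100
Gen 4 (rule 122): 000010101001010
Gen 5 (rule 90): 000100000110001
Gen 6 (rule 146): 001010001001010
Gen 7 (rule 122): 010101010110101
Gen 8 (rule 90): 100000000110000
Gen 9 (rule 146): 010000001001000
Gen 10 (rule 122): 101000010110100
Gen 11 (rule 90): 000100100110010
Gen 12 (rule 146): 001011011001101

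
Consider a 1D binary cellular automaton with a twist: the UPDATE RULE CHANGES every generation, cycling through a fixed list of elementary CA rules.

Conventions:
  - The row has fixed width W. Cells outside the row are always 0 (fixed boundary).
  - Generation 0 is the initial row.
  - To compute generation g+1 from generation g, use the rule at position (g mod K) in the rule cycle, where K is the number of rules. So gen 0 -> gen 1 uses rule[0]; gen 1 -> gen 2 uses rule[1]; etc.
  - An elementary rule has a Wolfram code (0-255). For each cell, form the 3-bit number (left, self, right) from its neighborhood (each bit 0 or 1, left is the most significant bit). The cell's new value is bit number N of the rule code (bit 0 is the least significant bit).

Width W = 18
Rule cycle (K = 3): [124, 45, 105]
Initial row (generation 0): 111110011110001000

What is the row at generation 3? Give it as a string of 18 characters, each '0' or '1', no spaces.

Answer: 010101110000100000

Derivation:
Gen 0: 111110011110001000
Gen 1 (rule 124): 100011010011001100
Gen 2 (rule 45): 101010110010001001
Gen 3 (rule 105): 010101110000100000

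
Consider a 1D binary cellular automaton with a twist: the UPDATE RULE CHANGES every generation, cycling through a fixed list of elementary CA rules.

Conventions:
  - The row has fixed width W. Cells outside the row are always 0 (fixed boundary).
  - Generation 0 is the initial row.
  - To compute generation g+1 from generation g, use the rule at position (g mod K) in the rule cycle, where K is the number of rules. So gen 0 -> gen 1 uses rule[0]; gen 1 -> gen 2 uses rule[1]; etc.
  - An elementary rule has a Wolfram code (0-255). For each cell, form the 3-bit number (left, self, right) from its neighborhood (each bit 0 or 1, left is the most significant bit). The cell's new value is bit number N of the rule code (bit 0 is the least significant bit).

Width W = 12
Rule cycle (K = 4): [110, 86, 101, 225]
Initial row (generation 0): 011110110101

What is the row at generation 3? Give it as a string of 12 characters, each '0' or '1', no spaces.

Answer: 000101111101

Derivation:
Gen 0: 011110110101
Gen 1 (rule 110): 110011111111
Gen 2 (rule 86): 011100000001
Gen 3 (rule 101): 000101111101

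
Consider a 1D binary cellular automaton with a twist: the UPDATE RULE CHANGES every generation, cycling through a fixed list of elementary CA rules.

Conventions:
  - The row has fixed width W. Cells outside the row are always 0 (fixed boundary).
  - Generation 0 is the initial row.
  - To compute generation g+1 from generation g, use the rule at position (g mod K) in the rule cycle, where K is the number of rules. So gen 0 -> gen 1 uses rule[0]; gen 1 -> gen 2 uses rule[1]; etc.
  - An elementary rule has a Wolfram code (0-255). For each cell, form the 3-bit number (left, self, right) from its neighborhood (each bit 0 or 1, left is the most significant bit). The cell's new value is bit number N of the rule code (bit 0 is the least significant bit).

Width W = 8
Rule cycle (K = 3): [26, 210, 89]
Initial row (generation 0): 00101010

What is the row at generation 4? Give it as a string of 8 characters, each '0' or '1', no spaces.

Answer: 00110110

Derivation:
Gen 0: 00101010
Gen 1 (rule 26): 01000001
Gen 2 (rule 210): 10100010
Gen 3 (rule 89): 00011001
Gen 4 (rule 26): 00110110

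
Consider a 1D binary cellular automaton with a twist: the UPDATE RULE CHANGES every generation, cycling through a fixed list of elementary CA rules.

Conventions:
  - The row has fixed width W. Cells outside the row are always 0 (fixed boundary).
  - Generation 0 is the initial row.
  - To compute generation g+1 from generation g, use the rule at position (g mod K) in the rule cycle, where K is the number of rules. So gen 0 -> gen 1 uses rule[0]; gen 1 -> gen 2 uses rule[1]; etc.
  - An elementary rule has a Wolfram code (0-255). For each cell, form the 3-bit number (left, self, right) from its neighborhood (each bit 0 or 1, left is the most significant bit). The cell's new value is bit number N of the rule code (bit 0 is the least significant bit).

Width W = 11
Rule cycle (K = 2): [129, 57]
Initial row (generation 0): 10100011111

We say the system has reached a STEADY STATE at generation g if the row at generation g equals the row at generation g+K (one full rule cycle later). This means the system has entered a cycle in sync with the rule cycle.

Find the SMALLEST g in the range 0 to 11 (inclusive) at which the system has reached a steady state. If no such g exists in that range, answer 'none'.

Gen 0: 10100011111
Gen 1 (rule 129): 00001001110
Gen 2 (rule 57): 11100101001
Gen 3 (rule 129): 01000000000
Gen 4 (rule 57): 00111111111
Gen 5 (rule 129): 10011111110
Gen 6 (rule 57): 01010000001
Gen 7 (rule 129): 00000111100
Gen 8 (rule 57): 11110100011
Gen 9 (rule 129): 01100001000
Gen 10 (rule 57): 01011100111
Gen 11 (rule 129): 00001000010
Gen 12 (rule 57): 11100111001
Gen 13 (rule 129): 01000010000

Answer: none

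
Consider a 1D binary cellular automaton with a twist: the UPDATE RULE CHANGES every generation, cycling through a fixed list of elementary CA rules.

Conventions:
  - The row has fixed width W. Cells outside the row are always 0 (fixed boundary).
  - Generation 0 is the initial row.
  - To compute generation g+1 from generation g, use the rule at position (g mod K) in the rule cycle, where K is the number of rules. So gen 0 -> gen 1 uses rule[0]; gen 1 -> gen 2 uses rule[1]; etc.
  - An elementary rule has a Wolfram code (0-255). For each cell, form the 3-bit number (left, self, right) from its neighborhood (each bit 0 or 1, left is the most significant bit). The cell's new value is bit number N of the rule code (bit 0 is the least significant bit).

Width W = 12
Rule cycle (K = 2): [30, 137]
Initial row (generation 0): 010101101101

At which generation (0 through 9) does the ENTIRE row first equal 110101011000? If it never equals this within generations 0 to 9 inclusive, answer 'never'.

Gen 0: 010101101101
Gen 1 (rule 30): 110101001001
Gen 2 (rule 137): 100000000000
Gen 3 (rule 30): 110000000000
Gen 4 (rule 137): 100111111111
Gen 5 (rule 30): 111100000000
Gen 6 (rule 137): 111001111111
Gen 7 (rule 30): 100111000000
Gen 8 (rule 137): 000110011111
Gen 9 (rule 30): 001101110000

Answer: never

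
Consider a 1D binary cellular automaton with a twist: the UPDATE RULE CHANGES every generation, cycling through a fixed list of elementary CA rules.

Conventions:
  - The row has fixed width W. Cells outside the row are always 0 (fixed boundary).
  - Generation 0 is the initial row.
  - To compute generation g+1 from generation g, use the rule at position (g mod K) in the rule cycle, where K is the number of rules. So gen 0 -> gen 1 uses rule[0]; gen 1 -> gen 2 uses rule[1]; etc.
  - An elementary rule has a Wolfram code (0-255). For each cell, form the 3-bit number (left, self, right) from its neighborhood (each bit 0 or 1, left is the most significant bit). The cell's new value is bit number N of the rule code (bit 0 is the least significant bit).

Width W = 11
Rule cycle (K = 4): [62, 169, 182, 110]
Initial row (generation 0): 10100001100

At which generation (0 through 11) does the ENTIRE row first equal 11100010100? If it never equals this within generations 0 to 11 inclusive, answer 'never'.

Gen 0: 10100001100
Gen 1 (rule 62): 11110011010
Gen 2 (rule 169): 11100010100
Gen 3 (rule 182): 01010111110
Gen 4 (rule 110): 11111100010
Gen 5 (rule 62): 10000010111
Gen 6 (rule 169): 00111001110
Gen 7 (rule 182): 01010110101
Gen 8 (rule 110): 11111111111
Gen 9 (rule 62): 10000000000
Gen 10 (rule 169): 00111111111
Gen 11 (rule 182): 01011111110

Answer: 2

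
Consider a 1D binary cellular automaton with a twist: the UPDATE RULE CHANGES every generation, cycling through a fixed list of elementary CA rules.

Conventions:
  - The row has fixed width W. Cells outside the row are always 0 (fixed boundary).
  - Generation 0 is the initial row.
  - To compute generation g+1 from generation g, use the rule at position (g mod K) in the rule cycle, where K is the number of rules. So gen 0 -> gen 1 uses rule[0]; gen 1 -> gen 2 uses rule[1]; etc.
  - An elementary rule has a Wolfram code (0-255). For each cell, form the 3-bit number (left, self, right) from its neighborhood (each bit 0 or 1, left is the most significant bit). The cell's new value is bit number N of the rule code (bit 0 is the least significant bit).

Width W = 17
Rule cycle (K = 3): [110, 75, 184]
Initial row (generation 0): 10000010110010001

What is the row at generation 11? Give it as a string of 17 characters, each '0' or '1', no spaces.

Gen 0: 10000010110010001
Gen 1 (rule 110): 10000111110110011
Gen 2 (rule 75): 00111100010110111
Gen 3 (rule 184): 00111010001101110
Gen 4 (rule 110): 01101110011111010
Gen 5 (rule 75): 11101010110001000
Gen 6 (rule 184): 11010101101000100
Gen 7 (rule 110): 11111111111001100
Gen 8 (rule 75): 10000000001011101
Gen 9 (rule 184): 01000000000111010
Gen 10 (rule 110): 11000000001101110
Gen 11 (rule 75): 11011111111101010

Answer: 11011111111101010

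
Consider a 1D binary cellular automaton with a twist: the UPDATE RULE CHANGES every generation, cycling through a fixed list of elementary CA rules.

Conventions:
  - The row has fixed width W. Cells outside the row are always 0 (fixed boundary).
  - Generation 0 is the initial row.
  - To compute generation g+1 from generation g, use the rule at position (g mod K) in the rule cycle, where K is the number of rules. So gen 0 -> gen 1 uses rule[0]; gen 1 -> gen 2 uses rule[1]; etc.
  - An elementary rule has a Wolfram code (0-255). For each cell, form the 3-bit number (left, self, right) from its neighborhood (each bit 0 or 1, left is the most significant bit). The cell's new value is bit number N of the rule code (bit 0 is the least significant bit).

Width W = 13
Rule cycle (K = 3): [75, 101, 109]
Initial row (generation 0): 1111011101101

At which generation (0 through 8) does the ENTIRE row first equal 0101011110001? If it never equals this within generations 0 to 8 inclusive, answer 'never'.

Gen 0: 1111011101101
Gen 1 (rule 75): 1001010101100
Gen 2 (rule 101): 1001111110101
Gen 3 (rule 109): 1001000011111
Gen 4 (rule 75): 0010011110001
Gen 5 (rule 101): 1010000010101
Gen 6 (rule 109): 1110111011111
Gen 7 (rule 75): 1010101010001
Gen 8 (rule 101): 1111111110101

Answer: never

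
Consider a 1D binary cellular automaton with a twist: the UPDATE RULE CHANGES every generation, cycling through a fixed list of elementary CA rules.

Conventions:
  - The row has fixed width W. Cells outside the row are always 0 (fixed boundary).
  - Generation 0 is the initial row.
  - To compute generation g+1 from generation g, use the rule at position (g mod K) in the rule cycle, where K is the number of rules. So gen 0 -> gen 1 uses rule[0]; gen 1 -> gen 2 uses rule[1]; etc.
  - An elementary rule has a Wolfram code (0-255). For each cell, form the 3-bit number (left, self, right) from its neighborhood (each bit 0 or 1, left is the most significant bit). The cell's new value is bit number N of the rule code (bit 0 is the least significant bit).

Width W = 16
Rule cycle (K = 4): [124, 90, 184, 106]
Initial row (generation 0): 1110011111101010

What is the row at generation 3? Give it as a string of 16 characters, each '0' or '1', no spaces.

Answer: 0010100101010000

Derivation:
Gen 0: 1110011111101010
Gen 1 (rule 124): 1011010000111111
Gen 2 (rule 90): 0011001001100001
Gen 3 (rule 184): 0010100101010000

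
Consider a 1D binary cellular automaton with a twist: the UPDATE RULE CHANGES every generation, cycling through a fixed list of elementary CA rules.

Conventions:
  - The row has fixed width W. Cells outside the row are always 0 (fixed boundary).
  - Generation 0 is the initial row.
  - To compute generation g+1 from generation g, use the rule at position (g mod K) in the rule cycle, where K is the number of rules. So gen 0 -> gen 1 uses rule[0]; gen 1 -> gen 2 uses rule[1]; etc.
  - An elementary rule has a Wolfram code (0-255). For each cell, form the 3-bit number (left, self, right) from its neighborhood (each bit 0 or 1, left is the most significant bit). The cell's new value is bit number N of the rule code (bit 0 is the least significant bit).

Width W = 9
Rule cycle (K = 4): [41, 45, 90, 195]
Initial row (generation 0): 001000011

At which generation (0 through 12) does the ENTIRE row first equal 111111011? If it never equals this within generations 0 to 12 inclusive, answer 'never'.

Answer: 4

Derivation:
Gen 0: 001000011
Gen 1 (rule 41): 100011010
Gen 2 (rule 45): 101010110
Gen 3 (rule 90): 000000111
Gen 4 (rule 195): 111111011
Gen 5 (rule 41): 100000110
Gen 6 (rule 45): 101110100
Gen 7 (rule 90): 001010010
Gen 8 (rule 195): 110000100
Gen 9 (rule 41): 100110001
Gen 10 (rule 45): 100100101
Gen 11 (rule 90): 011011000
Gen 12 (rule 195): 101001011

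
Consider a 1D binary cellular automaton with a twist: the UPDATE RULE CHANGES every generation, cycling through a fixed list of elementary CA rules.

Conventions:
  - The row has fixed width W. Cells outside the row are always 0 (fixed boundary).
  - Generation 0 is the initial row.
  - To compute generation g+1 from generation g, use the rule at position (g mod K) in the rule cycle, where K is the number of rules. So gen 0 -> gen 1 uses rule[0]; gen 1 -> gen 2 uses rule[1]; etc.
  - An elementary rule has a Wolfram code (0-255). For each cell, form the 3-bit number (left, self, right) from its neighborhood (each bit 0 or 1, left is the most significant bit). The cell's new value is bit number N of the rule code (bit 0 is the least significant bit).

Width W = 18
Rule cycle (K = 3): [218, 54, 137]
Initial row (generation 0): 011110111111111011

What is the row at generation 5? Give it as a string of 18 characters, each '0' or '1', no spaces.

Gen 0: 011110111111111011
Gen 1 (rule 218): 111110111111111011
Gen 2 (rule 54): 000001000000000100
Gen 3 (rule 137): 111100011111110001
Gen 4 (rule 218): 111110111111111010
Gen 5 (rule 54): 000001000000000111

Answer: 000001000000000111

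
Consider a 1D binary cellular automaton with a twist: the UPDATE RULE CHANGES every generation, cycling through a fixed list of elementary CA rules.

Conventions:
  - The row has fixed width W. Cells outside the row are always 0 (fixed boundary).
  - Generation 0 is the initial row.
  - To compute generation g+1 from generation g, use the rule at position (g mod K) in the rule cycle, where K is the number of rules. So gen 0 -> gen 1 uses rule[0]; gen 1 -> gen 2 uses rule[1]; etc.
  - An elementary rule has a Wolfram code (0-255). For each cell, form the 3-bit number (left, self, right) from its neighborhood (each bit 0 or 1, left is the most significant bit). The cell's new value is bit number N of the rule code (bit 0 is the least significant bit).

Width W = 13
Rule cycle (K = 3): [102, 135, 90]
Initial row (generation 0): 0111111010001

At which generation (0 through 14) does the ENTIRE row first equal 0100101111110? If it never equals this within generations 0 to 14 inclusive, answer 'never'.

Gen 0: 0111111010001
Gen 1 (rule 102): 1000001110011
Gen 2 (rule 135): 1011110100100
Gen 3 (rule 90): 0010010011010
Gen 4 (rule 102): 0110110101110
Gen 5 (rule 135): 1000000100100
Gen 6 (rule 90): 0100001011010
Gen 7 (rule 102): 1100011101110
Gen 8 (rule 135): 0001101000100
Gen 9 (rule 90): 0011100101010
Gen 10 (rule 102): 0100101111110
Gen 11 (rule 135): 1101100111100
Gen 12 (rule 90): 1101111100110
Gen 13 (rule 102): 0110000101010
Gen 14 (rule 135): 1000111101010

Answer: 10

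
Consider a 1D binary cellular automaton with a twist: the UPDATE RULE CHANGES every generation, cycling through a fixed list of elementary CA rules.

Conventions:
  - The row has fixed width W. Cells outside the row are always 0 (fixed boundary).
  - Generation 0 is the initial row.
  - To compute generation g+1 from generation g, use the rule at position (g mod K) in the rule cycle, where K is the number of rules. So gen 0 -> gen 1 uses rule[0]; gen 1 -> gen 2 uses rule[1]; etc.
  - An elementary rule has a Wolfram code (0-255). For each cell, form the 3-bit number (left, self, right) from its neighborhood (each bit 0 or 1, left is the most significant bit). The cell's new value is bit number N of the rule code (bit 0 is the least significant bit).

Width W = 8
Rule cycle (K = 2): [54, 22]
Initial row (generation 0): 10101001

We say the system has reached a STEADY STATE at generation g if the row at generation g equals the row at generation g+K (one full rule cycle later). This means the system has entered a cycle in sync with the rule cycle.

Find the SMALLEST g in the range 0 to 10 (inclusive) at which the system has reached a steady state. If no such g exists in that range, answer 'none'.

Answer: 2

Derivation:
Gen 0: 10101001
Gen 1 (rule 54): 11111111
Gen 2 (rule 22): 00000000
Gen 3 (rule 54): 00000000
Gen 4 (rule 22): 00000000
Gen 5 (rule 54): 00000000
Gen 6 (rule 22): 00000000
Gen 7 (rule 54): 00000000
Gen 8 (rule 22): 00000000
Gen 9 (rule 54): 00000000
Gen 10 (rule 22): 00000000
Gen 11 (rule 54): 00000000
Gen 12 (rule 22): 00000000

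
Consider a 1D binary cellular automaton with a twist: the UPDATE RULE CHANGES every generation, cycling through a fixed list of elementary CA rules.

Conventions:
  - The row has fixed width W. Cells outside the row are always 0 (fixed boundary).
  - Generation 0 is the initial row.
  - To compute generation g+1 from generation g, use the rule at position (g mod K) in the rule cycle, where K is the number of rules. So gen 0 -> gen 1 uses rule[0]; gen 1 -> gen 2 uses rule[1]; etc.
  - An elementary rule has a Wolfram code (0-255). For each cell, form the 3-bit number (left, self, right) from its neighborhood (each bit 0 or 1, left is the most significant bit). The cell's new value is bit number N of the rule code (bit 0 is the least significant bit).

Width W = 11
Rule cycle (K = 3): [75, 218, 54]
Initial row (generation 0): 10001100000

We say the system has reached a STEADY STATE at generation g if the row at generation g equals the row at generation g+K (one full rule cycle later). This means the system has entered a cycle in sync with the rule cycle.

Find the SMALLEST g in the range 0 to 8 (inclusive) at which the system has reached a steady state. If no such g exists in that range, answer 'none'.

Answer: 5

Derivation:
Gen 0: 10001100000
Gen 1 (rule 75): 00111101111
Gen 2 (rule 218): 01111101111
Gen 3 (rule 54): 10000010000
Gen 4 (rule 75): 00111100111
Gen 5 (rule 218): 01111111111
Gen 6 (rule 54): 10000000000
Gen 7 (rule 75): 00111111111
Gen 8 (rule 218): 01111111111
Gen 9 (rule 54): 10000000000
Gen 10 (rule 75): 00111111111
Gen 11 (rule 218): 01111111111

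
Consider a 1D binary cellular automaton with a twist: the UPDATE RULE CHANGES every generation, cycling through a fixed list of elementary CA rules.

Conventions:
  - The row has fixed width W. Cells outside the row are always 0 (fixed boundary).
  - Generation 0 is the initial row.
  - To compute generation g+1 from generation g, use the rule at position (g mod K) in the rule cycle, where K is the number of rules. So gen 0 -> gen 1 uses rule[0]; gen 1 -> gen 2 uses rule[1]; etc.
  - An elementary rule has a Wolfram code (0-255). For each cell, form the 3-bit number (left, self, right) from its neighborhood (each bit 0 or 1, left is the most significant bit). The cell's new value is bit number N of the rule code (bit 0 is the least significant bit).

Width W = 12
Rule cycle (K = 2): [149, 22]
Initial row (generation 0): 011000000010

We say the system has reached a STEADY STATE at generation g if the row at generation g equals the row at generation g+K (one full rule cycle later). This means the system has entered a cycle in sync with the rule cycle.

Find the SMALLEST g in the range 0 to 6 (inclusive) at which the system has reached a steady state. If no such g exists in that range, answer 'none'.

Gen 0: 011000000010
Gen 1 (rule 149): 000111111011
Gen 2 (rule 22): 001000000000
Gen 3 (rule 149): 101111111111
Gen 4 (rule 22): 100000000000
Gen 5 (rule 149): 111111111111
Gen 6 (rule 22): 000000000000
Gen 7 (rule 149): 111111111111
Gen 8 (rule 22): 000000000000

Answer: 5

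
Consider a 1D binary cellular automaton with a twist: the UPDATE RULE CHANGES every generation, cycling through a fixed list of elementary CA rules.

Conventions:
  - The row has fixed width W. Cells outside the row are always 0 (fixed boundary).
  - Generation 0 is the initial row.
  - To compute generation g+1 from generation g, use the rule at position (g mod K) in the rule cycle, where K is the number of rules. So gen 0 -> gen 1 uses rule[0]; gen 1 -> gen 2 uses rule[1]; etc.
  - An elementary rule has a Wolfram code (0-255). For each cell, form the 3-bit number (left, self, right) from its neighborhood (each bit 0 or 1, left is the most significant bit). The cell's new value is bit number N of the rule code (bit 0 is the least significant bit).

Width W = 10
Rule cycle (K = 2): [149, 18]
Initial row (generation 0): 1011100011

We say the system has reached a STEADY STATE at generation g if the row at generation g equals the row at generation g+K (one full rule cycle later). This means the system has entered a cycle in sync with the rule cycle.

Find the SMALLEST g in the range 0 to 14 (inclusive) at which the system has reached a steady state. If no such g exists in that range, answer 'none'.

Gen 0: 1011100011
Gen 1 (rule 149): 1001011000
Gen 2 (rule 18): 0110000100
Gen 3 (rule 149): 0001110111
Gen 4 (rule 18): 0010000000
Gen 5 (rule 149): 1011111111
Gen 6 (rule 18): 0000000000
Gen 7 (rule 149): 1111111111
Gen 8 (rule 18): 0000000000
Gen 9 (rule 149): 1111111111
Gen 10 (rule 18): 0000000000
Gen 11 (rule 149): 1111111111
Gen 12 (rule 18): 0000000000
Gen 13 (rule 149): 1111111111
Gen 14 (rule 18): 0000000000
Gen 15 (rule 149): 1111111111
Gen 16 (rule 18): 0000000000

Answer: 6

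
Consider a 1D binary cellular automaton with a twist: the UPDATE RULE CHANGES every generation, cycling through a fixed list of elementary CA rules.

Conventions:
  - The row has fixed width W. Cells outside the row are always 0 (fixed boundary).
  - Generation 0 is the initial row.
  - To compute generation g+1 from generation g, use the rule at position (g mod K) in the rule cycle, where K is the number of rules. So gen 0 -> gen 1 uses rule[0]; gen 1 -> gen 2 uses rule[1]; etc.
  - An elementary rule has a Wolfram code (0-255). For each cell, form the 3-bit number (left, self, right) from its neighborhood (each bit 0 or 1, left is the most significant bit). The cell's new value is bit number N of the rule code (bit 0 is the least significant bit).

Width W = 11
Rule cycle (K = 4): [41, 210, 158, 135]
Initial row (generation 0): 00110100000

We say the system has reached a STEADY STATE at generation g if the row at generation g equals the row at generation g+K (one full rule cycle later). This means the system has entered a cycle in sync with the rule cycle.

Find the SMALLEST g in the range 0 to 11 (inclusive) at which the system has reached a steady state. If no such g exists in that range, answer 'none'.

Answer: none

Derivation:
Gen 0: 00110100000
Gen 1 (rule 41): 10101001111
Gen 2 (rule 210): 00000110111
Gen 3 (rule 158): 00001100110
Gen 4 (rule 135): 11110001000
Gen 5 (rule 41): 10000100011
Gen 6 (rule 210): 01001010101
Gen 7 (rule 158): 11111010101
Gen 8 (rule 135): 01110010101
Gen 9 (rule 41): 01000001010
Gen 10 (rule 210): 10100010001
Gen 11 (rule 158): 10110111011
Gen 12 (rule 135): 10000010000
Gen 13 (rule 41): 00111000111
Gen 14 (rule 210): 01011101011
Gen 15 (rule 158): 11011001010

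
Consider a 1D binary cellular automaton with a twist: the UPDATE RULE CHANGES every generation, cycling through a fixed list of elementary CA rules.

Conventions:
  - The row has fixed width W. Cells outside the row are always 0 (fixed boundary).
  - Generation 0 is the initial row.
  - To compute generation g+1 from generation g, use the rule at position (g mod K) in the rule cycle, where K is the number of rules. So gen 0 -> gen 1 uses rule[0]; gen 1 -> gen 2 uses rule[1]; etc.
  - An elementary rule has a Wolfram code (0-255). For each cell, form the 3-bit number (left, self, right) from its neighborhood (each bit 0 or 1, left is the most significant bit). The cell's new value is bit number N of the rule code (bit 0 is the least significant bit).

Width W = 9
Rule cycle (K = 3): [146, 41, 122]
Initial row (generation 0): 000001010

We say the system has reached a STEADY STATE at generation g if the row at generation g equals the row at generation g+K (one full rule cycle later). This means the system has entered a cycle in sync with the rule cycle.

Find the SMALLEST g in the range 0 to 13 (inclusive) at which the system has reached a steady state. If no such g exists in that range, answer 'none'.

Answer: 13

Derivation:
Gen 0: 000001010
Gen 1 (rule 146): 000010001
Gen 2 (rule 41): 111000100
Gen 3 (rule 122): 101101010
Gen 4 (rule 146): 000000001
Gen 5 (rule 41): 111111100
Gen 6 (rule 122): 100000110
Gen 7 (rule 146): 010001001
Gen 8 (rule 41): 000100000
Gen 9 (rule 122): 001010000
Gen 10 (rule 146): 010001000
Gen 11 (rule 41): 000100011
Gen 12 (rule 122): 001010111
Gen 13 (rule 146): 010000010
Gen 14 (rule 41): 000111000
Gen 15 (rule 122): 001101100
Gen 16 (rule 146): 010000010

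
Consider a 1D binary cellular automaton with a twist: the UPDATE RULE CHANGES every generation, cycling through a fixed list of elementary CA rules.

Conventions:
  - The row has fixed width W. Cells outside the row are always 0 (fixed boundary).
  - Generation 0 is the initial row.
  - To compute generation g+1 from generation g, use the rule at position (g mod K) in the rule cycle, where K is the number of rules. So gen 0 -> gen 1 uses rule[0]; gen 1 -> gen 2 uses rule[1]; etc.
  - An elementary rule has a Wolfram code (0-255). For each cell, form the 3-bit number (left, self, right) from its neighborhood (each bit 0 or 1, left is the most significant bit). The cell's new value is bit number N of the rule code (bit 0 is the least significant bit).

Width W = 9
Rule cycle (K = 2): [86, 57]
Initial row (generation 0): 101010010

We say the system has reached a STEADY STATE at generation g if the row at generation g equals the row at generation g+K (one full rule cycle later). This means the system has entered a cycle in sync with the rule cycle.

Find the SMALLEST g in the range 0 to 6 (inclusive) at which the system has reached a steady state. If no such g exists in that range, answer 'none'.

Gen 0: 101010010
Gen 1 (rule 86): 101011111
Gen 2 (rule 57): 010110000
Gen 3 (rule 86): 110011000
Gen 4 (rule 57): 101010111
Gen 5 (rule 86): 101010001
Gen 6 (rule 57): 010101100
Gen 7 (rule 86): 110100110
Gen 8 (rule 57): 101010101

Answer: none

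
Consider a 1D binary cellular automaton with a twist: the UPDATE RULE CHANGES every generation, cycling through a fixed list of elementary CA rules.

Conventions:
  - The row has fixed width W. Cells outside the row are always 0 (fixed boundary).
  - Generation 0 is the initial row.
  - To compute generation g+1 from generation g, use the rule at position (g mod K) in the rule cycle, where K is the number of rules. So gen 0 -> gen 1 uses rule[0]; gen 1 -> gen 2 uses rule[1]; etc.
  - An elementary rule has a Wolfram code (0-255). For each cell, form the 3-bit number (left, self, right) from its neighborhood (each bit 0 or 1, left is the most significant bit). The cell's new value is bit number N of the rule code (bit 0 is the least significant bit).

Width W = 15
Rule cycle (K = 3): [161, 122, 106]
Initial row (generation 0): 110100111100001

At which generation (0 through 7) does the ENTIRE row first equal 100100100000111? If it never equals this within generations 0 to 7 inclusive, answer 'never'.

Gen 0: 110100111100001
Gen 1 (rule 161): 001000011001100
Gen 2 (rule 122): 010100111111110
Gen 3 (rule 106): 101001100000010
Gen 4 (rule 161): 010000001111000
Gen 5 (rule 122): 101000011001100
Gen 6 (rule 106): 010000111011100
Gen 7 (rule 161): 000110010101001

Answer: never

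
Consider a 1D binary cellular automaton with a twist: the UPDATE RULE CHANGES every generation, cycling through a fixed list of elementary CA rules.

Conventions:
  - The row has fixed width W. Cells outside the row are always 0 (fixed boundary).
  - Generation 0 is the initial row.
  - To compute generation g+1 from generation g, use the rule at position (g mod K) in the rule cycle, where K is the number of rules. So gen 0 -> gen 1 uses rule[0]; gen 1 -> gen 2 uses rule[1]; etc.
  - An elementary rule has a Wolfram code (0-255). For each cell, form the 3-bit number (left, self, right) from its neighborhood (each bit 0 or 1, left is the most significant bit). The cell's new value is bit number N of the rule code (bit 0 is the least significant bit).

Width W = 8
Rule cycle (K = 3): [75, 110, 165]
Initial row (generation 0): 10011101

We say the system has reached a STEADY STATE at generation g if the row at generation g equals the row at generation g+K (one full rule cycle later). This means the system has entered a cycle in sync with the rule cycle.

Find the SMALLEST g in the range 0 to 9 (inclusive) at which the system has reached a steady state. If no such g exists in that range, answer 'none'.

Gen 0: 10011101
Gen 1 (rule 75): 00110100
Gen 2 (rule 110): 01111100
Gen 3 (rule 165): 00111001
Gen 4 (rule 75): 11101010
Gen 5 (rule 110): 10111110
Gen 6 (rule 165): 11011100
Gen 7 (rule 75): 11010101
Gen 8 (rule 110): 11111111
Gen 9 (rule 165): 01111110
Gen 10 (rule 75): 11000010
Gen 11 (rule 110): 11000110
Gen 12 (rule 165): 00010000

Answer: none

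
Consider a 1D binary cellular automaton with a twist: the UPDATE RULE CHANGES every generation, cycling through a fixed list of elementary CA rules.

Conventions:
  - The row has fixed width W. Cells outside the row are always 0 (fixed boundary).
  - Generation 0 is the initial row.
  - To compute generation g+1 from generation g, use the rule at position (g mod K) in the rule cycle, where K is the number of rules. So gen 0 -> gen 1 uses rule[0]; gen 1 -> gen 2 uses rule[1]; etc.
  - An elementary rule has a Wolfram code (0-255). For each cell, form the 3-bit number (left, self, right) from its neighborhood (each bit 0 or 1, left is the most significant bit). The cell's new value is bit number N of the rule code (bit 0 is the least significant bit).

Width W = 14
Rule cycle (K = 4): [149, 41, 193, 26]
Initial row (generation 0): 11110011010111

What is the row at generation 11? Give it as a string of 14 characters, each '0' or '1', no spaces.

Gen 0: 11110011010111
Gen 1 (rule 149): 01101000010010
Gen 2 (rule 41): 01010011000000
Gen 3 (rule 193): 00000001011111
Gen 4 (rule 26): 00000010010000
Gen 5 (rule 149): 11111011011111
Gen 6 (rule 41): 10000110110000
Gen 7 (rule 193): 00110010010111
Gen 8 (rule 26): 01101101100100
Gen 9 (rule 149): 00000000010111
Gen 10 (rule 41): 11111111001100
Gen 11 (rule 193): 01111111000101

Answer: 01111111000101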